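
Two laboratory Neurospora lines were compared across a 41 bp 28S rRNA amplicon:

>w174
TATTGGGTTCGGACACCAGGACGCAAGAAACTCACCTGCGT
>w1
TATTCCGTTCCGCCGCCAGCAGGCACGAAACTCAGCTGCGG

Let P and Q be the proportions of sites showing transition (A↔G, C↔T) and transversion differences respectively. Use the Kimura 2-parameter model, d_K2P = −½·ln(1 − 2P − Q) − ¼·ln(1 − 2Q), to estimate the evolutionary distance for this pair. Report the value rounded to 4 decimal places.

0.3007

The sequences differ at positions 5 (G/C, transversion), 6 (G/C, transversion), 11 (G/C, transversion), 13 (A/C, transversion), 15 (A/G, transition), 20 (G/C, transversion), 22 (C/G, transversion), 26 (A/C, transversion), 35 (C/G, transversion), 41 (T/G, transversion).
Of the 10 differences, 1 transition and 9 transversions over 41 sites: P = 1/41 = 0.024390, Q = 9/41 = 0.219512.
d = −0.5·ln(0.731708) − 0.25·ln(0.560976) = −0.5·(-0.312374) − 0.25·(-0.578077) = 0.3007.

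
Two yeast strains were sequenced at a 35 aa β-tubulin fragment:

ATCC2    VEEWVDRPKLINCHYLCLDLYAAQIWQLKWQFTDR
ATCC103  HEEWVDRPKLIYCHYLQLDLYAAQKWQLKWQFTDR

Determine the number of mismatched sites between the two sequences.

The sequences differ at positions 1 (V/H), 12 (N/Y), 17 (C/Q), 25 (I/K).
That gives 4 mismatches out of 35 aligned sites, so the Hamming distance is 4.

4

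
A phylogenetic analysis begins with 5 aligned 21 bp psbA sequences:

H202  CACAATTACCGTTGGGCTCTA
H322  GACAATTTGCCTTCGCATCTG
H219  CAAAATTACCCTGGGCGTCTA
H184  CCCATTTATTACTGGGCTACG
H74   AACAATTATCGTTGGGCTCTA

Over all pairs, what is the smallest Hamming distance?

2

Pairwise Hamming distances:
  H202 vs H322: 8
  H202 vs H219: 5
  H202 vs H184: 9
  H202 vs H74: 2
  H322 vs H219: 8
  H322 vs H184: 13
  H322 vs H74: 8
  H219 vs H184: 13
  H219 vs H74: 7
  H184 vs H74: 9
The smallest is 2, between H202 and H74.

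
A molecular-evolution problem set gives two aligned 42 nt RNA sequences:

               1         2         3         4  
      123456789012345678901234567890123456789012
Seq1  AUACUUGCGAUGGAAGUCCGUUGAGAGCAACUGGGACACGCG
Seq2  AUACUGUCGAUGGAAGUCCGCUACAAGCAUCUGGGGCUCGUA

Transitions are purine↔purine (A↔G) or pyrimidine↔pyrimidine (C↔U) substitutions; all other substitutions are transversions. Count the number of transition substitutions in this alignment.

The sequences differ at positions 6 (U/G, transversion), 7 (G/U, transversion), 21 (U/C, transition), 23 (G/A, transition), 24 (A/C, transversion), 25 (G/A, transition), 30 (A/U, transversion), 36 (A/G, transition), 38 (A/U, transversion), 41 (C/U, transition), 42 (G/A, transition).
Of the 11 differences, 6 transitions and 5 transversions, so the answer is 6.

6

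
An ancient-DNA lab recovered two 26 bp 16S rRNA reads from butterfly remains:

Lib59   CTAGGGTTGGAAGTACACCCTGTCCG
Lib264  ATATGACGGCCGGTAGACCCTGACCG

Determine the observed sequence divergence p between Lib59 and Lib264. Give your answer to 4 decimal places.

Mismatches occur at site 1 (C/A), site 4 (G/T), site 6 (G/A), site 7 (T/C), site 8 (T/G), site 10 (G/C), site 11 (A/C), site 12 (A/G), site 16 (C/G), site 23 (T/A).
There are 10 differences over 26 sites, so p = 10/26 = 0.3846.

0.3846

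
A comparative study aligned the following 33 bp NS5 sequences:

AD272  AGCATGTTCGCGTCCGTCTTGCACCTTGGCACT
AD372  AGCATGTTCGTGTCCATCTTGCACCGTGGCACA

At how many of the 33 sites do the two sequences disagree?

4

Mismatches occur at site 11 (C/T), site 16 (G/A), site 26 (T/G), site 33 (T/A).
That gives 4 mismatches out of 33 aligned sites, so the Hamming distance is 4.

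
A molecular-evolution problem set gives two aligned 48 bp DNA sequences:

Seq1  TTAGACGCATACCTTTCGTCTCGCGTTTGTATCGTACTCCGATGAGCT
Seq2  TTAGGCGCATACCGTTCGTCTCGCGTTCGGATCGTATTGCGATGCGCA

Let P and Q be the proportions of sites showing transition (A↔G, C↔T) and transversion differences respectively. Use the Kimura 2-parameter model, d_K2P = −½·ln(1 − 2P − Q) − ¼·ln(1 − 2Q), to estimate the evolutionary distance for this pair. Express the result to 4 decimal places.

Differing sites — 5:A/G (Ti); 14:T/G (Tv); 28:T/C (Ti); 30:T/G (Tv); 37:C/T (Ti); 39:C/G (Tv); 45:A/C (Tv); 48:T/A (Tv).
Of the 8 differences, 3 transitions and 5 transversions over 48 sites: P = 3/48 = 0.062500, Q = 5/48 = 0.104167.
d = −0.5·ln(0.770833) − 0.25·ln(0.791666) = −0.5·(-0.260284) − 0.25·(-0.233616) = 0.1885.

0.1885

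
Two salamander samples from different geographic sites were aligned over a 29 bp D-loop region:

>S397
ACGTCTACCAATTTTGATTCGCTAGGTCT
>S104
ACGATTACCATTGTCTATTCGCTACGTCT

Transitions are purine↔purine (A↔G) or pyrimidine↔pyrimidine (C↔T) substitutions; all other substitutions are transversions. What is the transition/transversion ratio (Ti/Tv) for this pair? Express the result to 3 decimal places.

Differing sites — 4:T/A (Tv); 5:C/T (Ti); 11:A/T (Tv); 13:T/G (Tv); 15:T/C (Ti); 16:G/T (Tv); 25:G/C (Tv).
Of the 7 differences, 2 transitions and 5 transversions, so Ti/Tv = 2/5 = 0.400.

0.400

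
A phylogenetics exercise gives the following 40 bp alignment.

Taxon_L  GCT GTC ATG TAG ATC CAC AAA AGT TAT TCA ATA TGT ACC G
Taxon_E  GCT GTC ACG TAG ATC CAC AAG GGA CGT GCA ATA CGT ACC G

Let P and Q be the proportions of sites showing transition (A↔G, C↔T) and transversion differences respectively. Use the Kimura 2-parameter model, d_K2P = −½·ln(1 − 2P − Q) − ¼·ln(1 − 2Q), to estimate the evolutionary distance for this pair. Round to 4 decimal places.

0.2417

The sequences differ at positions 8 (T/C, transition), 21 (A/G, transition), 22 (A/G, transition), 24 (T/A, transversion), 25 (T/C, transition), 26 (A/G, transition), 28 (T/G, transversion), 34 (T/C, transition).
Of the 8 differences, 6 transitions and 2 transversions over 40 sites: P = 6/40 = 0.150000, Q = 2/40 = 0.050000.
d = −0.5·ln(0.650000) − 0.25·ln(0.900000) = −0.5·(-0.430783) − 0.25·(-0.105361) = 0.2417.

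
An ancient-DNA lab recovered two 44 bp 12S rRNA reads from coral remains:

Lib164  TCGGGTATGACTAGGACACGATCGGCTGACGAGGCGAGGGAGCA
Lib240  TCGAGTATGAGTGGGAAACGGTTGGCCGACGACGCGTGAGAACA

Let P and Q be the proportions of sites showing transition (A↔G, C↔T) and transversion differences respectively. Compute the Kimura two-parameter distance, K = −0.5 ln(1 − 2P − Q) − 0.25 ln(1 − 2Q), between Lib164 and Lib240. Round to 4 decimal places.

0.3132

Differing sites — 4:G/A (Ti); 11:C/G (Tv); 13:A/G (Ti); 17:C/A (Tv); 21:A/G (Ti); 23:C/T (Ti); 27:T/C (Ti); 33:G/C (Tv); 37:A/T (Tv); 39:G/A (Ti); 42:G/A (Ti).
Of the 11 differences, 7 transitions and 4 transversions over 44 sites: P = 7/44 = 0.159091, Q = 4/44 = 0.090909.
d = −0.5·ln(0.590909) − 0.25·ln(0.818182) = −0.5·(-0.526093) − 0.25·(-0.200670) = 0.3132.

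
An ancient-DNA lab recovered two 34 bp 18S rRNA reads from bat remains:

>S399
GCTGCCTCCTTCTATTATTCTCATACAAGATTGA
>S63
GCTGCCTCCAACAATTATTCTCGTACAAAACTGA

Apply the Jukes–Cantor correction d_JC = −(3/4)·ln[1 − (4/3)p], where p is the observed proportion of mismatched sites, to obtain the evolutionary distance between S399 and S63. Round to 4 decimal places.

0.2012

Differing sites — 10:T/A; 11:T/A; 13:T/A; 23:A/G; 29:G/A; 31:T/C.
p = 6/34 = 0.176471.
d = −0.75 · ln(1 − (4/3)·0.176471) = −0.75 · ln(0.764705) = −0.75 · (-0.268265) = 0.2012.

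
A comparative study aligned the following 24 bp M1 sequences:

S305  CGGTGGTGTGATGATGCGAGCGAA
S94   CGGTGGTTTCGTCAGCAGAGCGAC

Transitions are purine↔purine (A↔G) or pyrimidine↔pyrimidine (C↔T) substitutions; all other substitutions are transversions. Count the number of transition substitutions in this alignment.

Mismatches occur at site 8 (G→T, transversion), site 10 (G→C, transversion), site 11 (A→G, transition), site 13 (G→C, transversion), site 15 (T→G, transversion), site 16 (G→C, transversion), site 17 (C→A, transversion), site 24 (A→C, transversion).
Of the 8 differences, 1 transition and 7 transversions, so the answer is 1.

1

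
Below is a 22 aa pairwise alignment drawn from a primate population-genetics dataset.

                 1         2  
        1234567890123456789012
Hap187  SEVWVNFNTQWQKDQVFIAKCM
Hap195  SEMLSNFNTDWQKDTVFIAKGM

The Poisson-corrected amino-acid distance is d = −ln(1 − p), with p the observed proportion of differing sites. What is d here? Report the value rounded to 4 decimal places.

Differing sites — 3:V/M; 4:W/L; 5:V/S; 10:Q/D; 15:Q/T; 21:C/G.
p = 6/22 = 0.272727.
d = −ln(1 − 0.272727) = −ln(0.727273) = 0.3185.

0.3185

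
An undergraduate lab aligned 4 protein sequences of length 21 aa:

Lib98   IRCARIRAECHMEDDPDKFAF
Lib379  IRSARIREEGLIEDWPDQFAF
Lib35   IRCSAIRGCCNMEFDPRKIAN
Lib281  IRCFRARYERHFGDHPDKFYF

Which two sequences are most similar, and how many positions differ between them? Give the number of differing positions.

7

Pairwise Hamming distances:
  Lib98 vs Lib379: 7
  Lib98 vs Lib35: 9
  Lib98 vs Lib281: 8
  Lib379 vs Lib35: 14
  Lib379 vs Lib281: 11
  Lib35 vs Lib281: 15
The smallest is 7, between Lib98 and Lib379.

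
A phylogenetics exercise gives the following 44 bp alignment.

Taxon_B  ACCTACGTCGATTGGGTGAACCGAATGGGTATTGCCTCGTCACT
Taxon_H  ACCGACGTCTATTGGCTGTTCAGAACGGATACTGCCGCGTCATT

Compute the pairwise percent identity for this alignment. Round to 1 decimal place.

75.0%

The sequences differ at positions 4 (T/G), 10 (G/T), 16 (G/C), 19 (A/T), 20 (A/T), 22 (C/A), 26 (T/C), 29 (G/A), 32 (T/C), 37 (T/G), 43 (C/T).
33 of the 44 sites match, so the percent identity is 33/44 × 100 = 75.0%.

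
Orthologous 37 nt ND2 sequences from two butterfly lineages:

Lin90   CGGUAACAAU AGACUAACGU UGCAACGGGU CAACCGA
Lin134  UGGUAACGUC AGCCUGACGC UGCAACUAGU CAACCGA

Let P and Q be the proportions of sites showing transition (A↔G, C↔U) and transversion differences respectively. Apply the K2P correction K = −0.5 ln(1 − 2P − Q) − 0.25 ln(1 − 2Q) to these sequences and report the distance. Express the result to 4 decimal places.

Differing sites — 1:C/U (Ti); 8:A/G (Ti); 9:A/U (Tv); 10:U/C (Ti); 13:A/C (Tv); 16:A/G (Ti); 20:U/C (Ti); 27:G/U (Tv); 28:G/A (Ti).
Of the 9 differences, 6 transitions and 3 transversions over 37 sites: P = 6/37 = 0.162162, Q = 3/37 = 0.081081.
d = −0.5·ln(0.594595) − 0.25·ln(0.837838) = −0.5·(-0.519875) − 0.25·(-0.176931) = 0.3042.

0.3042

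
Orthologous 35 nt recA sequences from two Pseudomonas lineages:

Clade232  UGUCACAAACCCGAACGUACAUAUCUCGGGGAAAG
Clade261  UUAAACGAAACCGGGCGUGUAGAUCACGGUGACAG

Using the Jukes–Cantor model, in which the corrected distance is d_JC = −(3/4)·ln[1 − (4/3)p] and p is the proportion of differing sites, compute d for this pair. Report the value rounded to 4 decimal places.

0.5128

Differing sites — 2:G/U; 3:U/A; 4:C/A; 7:A/G; 10:C/A; 14:A/G; 15:A/G; 19:A/G; 20:C/U; 22:U/G; 26:U/A; 30:G/U; 33:A/C.
p = 13/35 = 0.371429.
d = −0.75 · ln(1 − (4/3)·0.371429) = −0.75 · ln(0.504761) = −0.75 · (-0.683670) = 0.5128.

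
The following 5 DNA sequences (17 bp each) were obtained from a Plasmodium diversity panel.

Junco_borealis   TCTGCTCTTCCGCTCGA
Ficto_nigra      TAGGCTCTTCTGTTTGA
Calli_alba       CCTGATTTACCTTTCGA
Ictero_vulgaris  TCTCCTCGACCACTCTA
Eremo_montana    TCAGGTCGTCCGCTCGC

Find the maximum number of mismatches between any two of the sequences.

10

Pairwise Hamming distances:
  Junco_borealis vs Ficto_nigra: 5
  Junco_borealis vs Calli_alba: 6
  Junco_borealis vs Ictero_vulgaris: 5
  Junco_borealis vs Eremo_montana: 4
  Ficto_nigra vs Calli_alba: 9
  Ficto_nigra vs Ictero_vulgaris: 10
  Ficto_nigra vs Eremo_montana: 8
  Calli_alba vs Ictero_vulgaris: 8
  Calli_alba vs Eremo_montana: 9
  Ictero_vulgaris vs Eremo_montana: 7
The largest is 10, between Ficto_nigra and Ictero_vulgaris.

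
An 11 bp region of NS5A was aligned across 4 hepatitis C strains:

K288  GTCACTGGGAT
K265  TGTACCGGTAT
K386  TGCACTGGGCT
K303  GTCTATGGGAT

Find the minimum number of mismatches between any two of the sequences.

Pairwise Hamming distances:
  K288 vs K265: 5
  K288 vs K386: 3
  K288 vs K303: 2
  K265 vs K386: 4
  K265 vs K303: 7
  K386 vs K303: 5
The smallest is 2, between K288 and K303.

2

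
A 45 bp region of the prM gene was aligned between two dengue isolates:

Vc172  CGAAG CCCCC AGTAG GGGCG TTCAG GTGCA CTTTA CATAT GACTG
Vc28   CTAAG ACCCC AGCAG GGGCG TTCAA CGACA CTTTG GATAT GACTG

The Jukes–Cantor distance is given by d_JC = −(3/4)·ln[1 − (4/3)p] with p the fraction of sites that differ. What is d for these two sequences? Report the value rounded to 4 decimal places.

Differing sites — 2:G/T; 6:C/A; 13:T/C; 25:G/A; 26:G/C; 27:T/G; 28:G/A; 35:A/G; 36:C/G.
p = 9/45 = 0.200000.
d = −0.75 · ln(1 − (4/3)·0.200000) = −0.75 · ln(0.733333) = −0.75 · (-0.310155) = 0.2326.

0.2326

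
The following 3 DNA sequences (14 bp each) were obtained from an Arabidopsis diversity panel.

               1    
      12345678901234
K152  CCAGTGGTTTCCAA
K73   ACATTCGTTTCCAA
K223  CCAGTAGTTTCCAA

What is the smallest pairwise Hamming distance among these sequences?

Pairwise Hamming distances:
  K152 vs K73: 3
  K152 vs K223: 1
  K73 vs K223: 3
The smallest is 1, between K152 and K223.

1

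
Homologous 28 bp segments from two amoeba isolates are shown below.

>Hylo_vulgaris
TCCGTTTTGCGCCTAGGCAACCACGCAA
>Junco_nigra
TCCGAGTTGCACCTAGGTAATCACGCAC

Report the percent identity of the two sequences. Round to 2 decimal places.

Differing sites — 5:T/A; 6:T/G; 11:G/A; 18:C/T; 21:C/T; 28:A/C.
22 of the 28 sites match, so the percent identity is 22/28 × 100 = 78.57%.

78.57%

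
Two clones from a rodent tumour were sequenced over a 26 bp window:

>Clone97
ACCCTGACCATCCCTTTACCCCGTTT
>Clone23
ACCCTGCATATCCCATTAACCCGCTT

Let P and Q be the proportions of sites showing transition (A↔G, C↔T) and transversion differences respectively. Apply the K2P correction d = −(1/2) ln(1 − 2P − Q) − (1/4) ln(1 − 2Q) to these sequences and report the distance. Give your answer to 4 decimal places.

0.2758

The sequences differ at positions 7 (A/C, transversion), 8 (C/A, transversion), 9 (C/T, transition), 15 (T/A, transversion), 19 (C/A, transversion), 24 (T/C, transition).
Of the 6 differences, 2 transitions and 4 transversions over 26 sites: P = 2/26 = 0.076923, Q = 4/26 = 0.153846.
d = −0.5·ln(0.692308) − 0.25·ln(0.692308) = −0.5·(-0.367724) − 0.25·(-0.367724) = 0.2758.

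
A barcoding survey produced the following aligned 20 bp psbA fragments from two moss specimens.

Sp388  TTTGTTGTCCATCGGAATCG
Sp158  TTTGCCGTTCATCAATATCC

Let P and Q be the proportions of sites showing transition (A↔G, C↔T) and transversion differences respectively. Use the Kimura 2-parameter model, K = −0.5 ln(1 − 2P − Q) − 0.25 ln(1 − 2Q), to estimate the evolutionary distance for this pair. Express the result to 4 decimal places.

0.5139

Mismatches occur at site 5 (T/C, transition), site 6 (T/C, transition), site 9 (C/T, transition), site 14 (G/A, transition), site 15 (G/A, transition), site 16 (A/T, transversion), site 20 (G/C, transversion).
Of the 7 differences, 5 transitions and 2 transversions over 20 sites: P = 5/20 = 0.250000, Q = 2/20 = 0.100000.
d = −0.5·ln(0.400000) − 0.25·ln(0.800000) = −0.5·(-0.916291) − 0.25·(-0.223144) = 0.5139.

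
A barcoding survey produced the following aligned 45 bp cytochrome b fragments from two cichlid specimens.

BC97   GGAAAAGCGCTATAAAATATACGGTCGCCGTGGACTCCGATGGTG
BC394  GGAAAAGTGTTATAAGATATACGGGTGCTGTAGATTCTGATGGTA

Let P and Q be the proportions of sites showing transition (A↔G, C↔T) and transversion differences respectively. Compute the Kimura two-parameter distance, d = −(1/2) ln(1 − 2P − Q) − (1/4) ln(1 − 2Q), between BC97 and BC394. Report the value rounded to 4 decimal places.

Differing sites — 8:C/T (Ti); 10:C/T (Ti); 16:A/G (Ti); 25:T/G (Tv); 26:C/T (Ti); 29:C/T (Ti); 32:G/A (Ti); 35:C/T (Ti); 38:C/T (Ti); 45:G/A (Ti).
Of the 10 differences, 9 transitions and 1 transversion over 45 sites: P = 9/45 = 0.200000, Q = 1/45 = 0.022222.
d = −0.5·ln(0.577778) − 0.25·ln(0.955556) = −0.5·(-0.548566) − 0.25·(-0.045462) = 0.2856.

0.2856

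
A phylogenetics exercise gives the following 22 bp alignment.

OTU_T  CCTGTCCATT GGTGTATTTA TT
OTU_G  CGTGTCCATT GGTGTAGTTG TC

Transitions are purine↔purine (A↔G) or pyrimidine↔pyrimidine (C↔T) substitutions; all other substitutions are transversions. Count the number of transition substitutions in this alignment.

2

Mismatches occur at site 2 (C↔G, transversion), site 17 (T↔G, transversion), site 20 (A↔G, transition), site 22 (T↔C, transition).
Of the 4 differences, 2 transitions and 2 transversions, so the answer is 2.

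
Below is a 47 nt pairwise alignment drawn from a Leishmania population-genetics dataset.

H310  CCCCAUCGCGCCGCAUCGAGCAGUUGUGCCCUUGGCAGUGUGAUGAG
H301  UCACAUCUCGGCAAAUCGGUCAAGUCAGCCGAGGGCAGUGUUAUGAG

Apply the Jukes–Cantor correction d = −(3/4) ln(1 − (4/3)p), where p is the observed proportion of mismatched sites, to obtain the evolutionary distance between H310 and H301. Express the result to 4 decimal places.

0.4537

Mismatches occur at site 1 (C↔U), site 3 (C↔A), site 8 (G↔U), site 11 (C↔G), site 13 (G↔A), site 14 (C↔A), site 19 (A↔G), site 20 (G↔U), site 23 (G↔A), site 24 (U↔G), site 26 (G↔C), site 27 (U↔A), site 31 (C↔G), site 32 (U↔A), site 33 (U↔G), site 42 (G↔U).
p = 16/47 = 0.340426.
d = −0.75 · ln(1 − (4/3)·0.340426) = −0.75 · ln(0.546099) = −0.75 · (-0.604955) = 0.4537.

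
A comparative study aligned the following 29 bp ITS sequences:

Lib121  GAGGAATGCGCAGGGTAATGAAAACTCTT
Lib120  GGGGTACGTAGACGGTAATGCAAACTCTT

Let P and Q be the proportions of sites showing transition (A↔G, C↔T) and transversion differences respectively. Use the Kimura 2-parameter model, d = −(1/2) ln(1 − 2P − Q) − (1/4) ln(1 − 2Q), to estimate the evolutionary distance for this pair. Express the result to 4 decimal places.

0.3477

The sequences differ at positions 2 (A/G, transition), 5 (A/T, transversion), 7 (T/C, transition), 9 (C/T, transition), 10 (G/A, transition), 11 (C/G, transversion), 13 (G/C, transversion), 21 (A/C, transversion).
Of the 8 differences, 4 transitions and 4 transversions over 29 sites: P = 4/29 = 0.137931, Q = 4/29 = 0.137931.
d = −0.5·ln(0.586207) − 0.25·ln(0.724138) = −0.5·(-0.534082) − 0.25·(-0.322773) = 0.3477.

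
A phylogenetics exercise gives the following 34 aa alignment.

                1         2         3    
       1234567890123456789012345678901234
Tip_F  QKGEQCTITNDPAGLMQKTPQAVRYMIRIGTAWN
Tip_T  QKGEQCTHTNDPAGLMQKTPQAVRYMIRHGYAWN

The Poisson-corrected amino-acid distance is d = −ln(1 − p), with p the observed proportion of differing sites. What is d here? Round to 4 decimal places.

0.0924

Differing sites — 8:I/H; 29:I/H; 31:T/Y.
p = 3/34 = 0.088235.
d = −ln(1 − 0.088235) = −ln(0.911765) = 0.0924.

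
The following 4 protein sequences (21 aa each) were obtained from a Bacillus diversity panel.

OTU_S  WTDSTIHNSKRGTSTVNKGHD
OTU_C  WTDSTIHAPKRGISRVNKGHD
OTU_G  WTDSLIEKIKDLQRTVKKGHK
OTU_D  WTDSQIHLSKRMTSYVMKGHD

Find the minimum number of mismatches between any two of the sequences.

4

Pairwise Hamming distances:
  OTU_S vs OTU_C: 4
  OTU_S vs OTU_G: 10
  OTU_S vs OTU_D: 5
  OTU_C vs OTU_G: 11
  OTU_C vs OTU_D: 7
  OTU_G vs OTU_D: 11
The smallest is 4, between OTU_S and OTU_C.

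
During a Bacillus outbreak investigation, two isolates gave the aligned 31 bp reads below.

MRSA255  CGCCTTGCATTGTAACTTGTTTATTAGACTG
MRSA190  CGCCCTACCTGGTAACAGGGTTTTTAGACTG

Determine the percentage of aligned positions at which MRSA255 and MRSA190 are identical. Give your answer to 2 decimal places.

Mismatches occur at site 5 (T→C), site 7 (G→A), site 9 (A→C), site 11 (T→G), site 17 (T→A), site 18 (T→G), site 20 (T→G), site 23 (A→T).
23 of the 31 sites match, so the percent identity is 23/31 × 100 = 74.19%.

74.19%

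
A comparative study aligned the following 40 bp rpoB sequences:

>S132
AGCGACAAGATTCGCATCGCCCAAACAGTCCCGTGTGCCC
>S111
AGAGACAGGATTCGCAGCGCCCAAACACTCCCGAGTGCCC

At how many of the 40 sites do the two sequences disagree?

The sequences differ at positions 3 (C/A), 8 (A/G), 17 (T/G), 28 (G/C), 34 (T/A).
That gives 5 mismatches out of 40 aligned sites, so the Hamming distance is 5.

5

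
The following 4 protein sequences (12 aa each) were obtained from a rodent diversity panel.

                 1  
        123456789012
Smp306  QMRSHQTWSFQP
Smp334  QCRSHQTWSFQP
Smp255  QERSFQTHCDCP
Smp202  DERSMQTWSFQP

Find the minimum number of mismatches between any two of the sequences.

Pairwise Hamming distances:
  Smp306 vs Smp334: 1
  Smp306 vs Smp255: 6
  Smp306 vs Smp202: 3
  Smp334 vs Smp255: 6
  Smp334 vs Smp202: 3
  Smp255 vs Smp202: 6
The smallest is 1, between Smp306 and Smp334.

1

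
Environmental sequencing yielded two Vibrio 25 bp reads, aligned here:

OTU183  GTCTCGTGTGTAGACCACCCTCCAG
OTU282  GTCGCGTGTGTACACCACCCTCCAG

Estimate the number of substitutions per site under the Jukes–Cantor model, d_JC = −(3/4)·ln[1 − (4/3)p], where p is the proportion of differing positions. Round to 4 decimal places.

0.0846

Mismatches occur at site 4 (T↔G), site 13 (G↔C).
p = 2/25 = 0.080000.
d = −0.75 · ln(1 − (4/3)·0.080000) = −0.75 · ln(0.893333) = −0.75 · (-0.112796) = 0.0846.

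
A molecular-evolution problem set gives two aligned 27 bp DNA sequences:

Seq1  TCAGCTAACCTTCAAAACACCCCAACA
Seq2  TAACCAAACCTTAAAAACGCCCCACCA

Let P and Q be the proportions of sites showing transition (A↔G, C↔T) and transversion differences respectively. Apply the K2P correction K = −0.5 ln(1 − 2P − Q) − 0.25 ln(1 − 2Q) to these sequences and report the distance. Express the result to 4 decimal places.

0.2657

The sequences differ at positions 2 (C/A, transversion), 4 (G/C, transversion), 6 (T/A, transversion), 13 (C/A, transversion), 19 (A/G, transition), 25 (A/C, transversion).
Of the 6 differences, 1 transition and 5 transversions over 27 sites: P = 1/27 = 0.037037, Q = 5/27 = 0.185185.
d = −0.5·ln(0.740741) − 0.25·ln(0.629630) = −0.5·(-0.300104) − 0.25·(-0.462623) = 0.2657.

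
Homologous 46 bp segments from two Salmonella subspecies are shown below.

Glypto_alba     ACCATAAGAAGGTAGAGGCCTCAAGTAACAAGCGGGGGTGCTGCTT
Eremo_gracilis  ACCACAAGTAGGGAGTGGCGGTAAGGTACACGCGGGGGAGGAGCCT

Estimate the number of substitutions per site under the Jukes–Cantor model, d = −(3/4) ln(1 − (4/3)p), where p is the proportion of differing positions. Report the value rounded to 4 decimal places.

Differing sites — 5:T/C; 9:A/T; 13:T/G; 16:A/T; 20:C/G; 21:T/G; 22:C/T; 26:T/G; 27:A/T; 31:A/C; 39:T/A; 41:C/G; 42:T/A; 45:T/C.
p = 14/46 = 0.304348.
d = −0.75 · ln(1 − (4/3)·0.304348) = −0.75 · ln(0.594203) = −0.75 · (-0.520534) = 0.3904.

0.3904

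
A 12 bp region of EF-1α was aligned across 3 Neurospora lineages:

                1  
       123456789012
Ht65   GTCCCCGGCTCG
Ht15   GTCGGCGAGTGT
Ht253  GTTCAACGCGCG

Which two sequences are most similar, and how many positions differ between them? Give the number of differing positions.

Pairwise Hamming distances:
  Ht65 vs Ht15: 6
  Ht65 vs Ht253: 5
  Ht15 vs Ht253: 10
The smallest is 5, between Ht65 and Ht253.

5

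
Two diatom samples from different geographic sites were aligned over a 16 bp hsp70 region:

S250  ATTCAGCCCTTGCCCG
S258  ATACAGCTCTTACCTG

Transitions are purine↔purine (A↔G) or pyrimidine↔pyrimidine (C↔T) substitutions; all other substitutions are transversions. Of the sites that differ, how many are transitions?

The sequences differ at positions 3 (T/A, transversion), 8 (C/T, transition), 12 (G/A, transition), 15 (C/T, transition).
Of the 4 differences, 3 transitions and 1 transversion, so the answer is 3.

3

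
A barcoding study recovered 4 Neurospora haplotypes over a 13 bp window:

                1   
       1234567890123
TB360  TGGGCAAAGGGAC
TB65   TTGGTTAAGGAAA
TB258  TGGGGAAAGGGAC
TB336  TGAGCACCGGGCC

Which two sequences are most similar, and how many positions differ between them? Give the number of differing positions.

Pairwise Hamming distances:
  TB360 vs TB65: 5
  TB360 vs TB258: 1
  TB360 vs TB336: 4
  TB65 vs TB258: 5
  TB65 vs TB336: 9
  TB258 vs TB336: 5
The smallest is 1, between TB360 and TB258.

1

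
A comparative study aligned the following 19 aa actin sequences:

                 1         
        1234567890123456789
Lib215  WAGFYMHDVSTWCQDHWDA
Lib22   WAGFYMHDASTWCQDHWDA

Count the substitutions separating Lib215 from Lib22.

The sequences differ at position 9 (V/A).
That gives 1 mismatch out of 19 aligned sites, so the Hamming distance is 1.

1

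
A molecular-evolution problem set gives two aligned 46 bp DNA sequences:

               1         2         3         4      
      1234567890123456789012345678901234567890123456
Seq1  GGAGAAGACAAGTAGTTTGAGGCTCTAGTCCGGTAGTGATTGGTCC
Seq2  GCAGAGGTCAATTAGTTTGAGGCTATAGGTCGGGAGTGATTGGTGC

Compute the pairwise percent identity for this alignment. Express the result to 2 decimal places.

The sequences differ at positions 2 (G/C), 6 (A/G), 8 (A/T), 12 (G/T), 25 (C/A), 29 (T/G), 30 (C/T), 34 (T/G), 45 (C/G).
37 of the 46 sites match, so the percent identity is 37/46 × 100 = 80.43%.

80.43%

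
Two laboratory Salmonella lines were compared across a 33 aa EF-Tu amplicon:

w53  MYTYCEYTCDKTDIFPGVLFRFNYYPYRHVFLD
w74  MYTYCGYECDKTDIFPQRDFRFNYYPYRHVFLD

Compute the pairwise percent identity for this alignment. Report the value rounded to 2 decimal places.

84.85%

Mismatches occur at site 6 (E→G), site 8 (T→E), site 17 (G→Q), site 18 (V→R), site 19 (L→D).
28 of the 33 sites match, so the percent identity is 28/33 × 100 = 84.85%.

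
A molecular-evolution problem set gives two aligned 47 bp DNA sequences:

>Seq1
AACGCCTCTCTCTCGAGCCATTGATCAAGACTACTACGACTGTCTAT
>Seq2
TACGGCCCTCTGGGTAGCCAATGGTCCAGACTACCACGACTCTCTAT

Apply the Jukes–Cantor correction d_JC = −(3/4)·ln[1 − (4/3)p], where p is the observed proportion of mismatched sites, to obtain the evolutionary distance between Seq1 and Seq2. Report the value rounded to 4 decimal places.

The sequences differ at positions 1 (A/T), 5 (C/G), 7 (T/C), 12 (C/G), 13 (T/G), 14 (C/G), 15 (G/T), 21 (T/A), 24 (A/G), 27 (A/C), 35 (T/C), 42 (G/C).
p = 12/47 = 0.255319.
d = −0.75 · ln(1 − (4/3)·0.255319) = −0.75 · ln(0.659575) = −0.75 · (-0.416160) = 0.3121.

0.3121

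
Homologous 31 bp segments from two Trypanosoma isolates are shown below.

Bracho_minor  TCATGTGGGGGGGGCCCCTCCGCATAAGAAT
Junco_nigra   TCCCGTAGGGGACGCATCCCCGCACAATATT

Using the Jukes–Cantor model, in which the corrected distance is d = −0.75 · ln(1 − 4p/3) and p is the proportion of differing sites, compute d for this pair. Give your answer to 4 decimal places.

0.4806

The sequences differ at positions 3 (A/C), 4 (T/C), 7 (G/A), 12 (G/A), 13 (G/C), 16 (C/A), 17 (C/T), 19 (T/C), 25 (T/C), 28 (G/T), 30 (A/T).
p = 11/31 = 0.354839.
d = −0.75 · ln(1 − (4/3)·0.354839) = −0.75 · ln(0.526881) = −0.75 · (-0.640781) = 0.4806.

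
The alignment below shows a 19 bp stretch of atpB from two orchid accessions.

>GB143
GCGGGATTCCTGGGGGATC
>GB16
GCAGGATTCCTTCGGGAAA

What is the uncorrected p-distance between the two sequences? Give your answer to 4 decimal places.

Mismatches occur at site 3 (G/A), site 12 (G/T), site 13 (G/C), site 18 (T/A), site 19 (C/A).
There are 5 differences over 19 sites, so p = 5/19 = 0.2632.

0.2632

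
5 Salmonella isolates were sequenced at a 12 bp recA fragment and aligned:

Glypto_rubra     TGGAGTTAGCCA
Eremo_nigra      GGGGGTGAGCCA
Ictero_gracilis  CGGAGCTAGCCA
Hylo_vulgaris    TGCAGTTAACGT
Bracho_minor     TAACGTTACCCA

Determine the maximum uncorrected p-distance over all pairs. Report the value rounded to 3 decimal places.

0.583

Pairwise Hamming distances:
  Glypto_rubra vs Eremo_nigra: 3
  Glypto_rubra vs Ictero_gracilis: 2
  Glypto_rubra vs Hylo_vulgaris: 4
  Glypto_rubra vs Bracho_minor: 4
  Eremo_nigra vs Ictero_gracilis: 4
  Eremo_nigra vs Hylo_vulgaris: 7
  Eremo_nigra vs Bracho_minor: 6
  Ictero_gracilis vs Hylo_vulgaris: 6
  Ictero_gracilis vs Bracho_minor: 6
  Hylo_vulgaris vs Bracho_minor: 6
The largest is 7 mismatches, between Eremo_nigra and Hylo_vulgaris; p = 7/12 = 0.583.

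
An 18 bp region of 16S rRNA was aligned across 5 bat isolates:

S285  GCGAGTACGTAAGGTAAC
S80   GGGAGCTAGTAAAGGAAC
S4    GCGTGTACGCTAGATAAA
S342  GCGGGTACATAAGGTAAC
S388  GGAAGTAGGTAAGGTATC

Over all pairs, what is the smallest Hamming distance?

2

Pairwise Hamming distances:
  S285 vs S80: 6
  S285 vs S4: 5
  S285 vs S342: 2
  S285 vs S388: 4
  S80 vs S4: 11
  S80 vs S342: 8
  S80 vs S388: 7
  S4 vs S342: 6
  S4 vs S388: 9
  S342 vs S388: 6
The smallest is 2, between S285 and S342.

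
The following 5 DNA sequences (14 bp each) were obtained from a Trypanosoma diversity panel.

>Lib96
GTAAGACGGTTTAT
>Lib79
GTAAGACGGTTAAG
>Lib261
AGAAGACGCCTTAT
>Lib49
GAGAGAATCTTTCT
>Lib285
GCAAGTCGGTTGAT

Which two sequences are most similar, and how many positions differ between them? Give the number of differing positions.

2

Pairwise Hamming distances:
  Lib96 vs Lib79: 2
  Lib96 vs Lib261: 4
  Lib96 vs Lib49: 6
  Lib96 vs Lib285: 3
  Lib79 vs Lib261: 6
  Lib79 vs Lib49: 8
  Lib79 vs Lib285: 4
  Lib261 vs Lib49: 7
  Lib261 vs Lib285: 6
  Lib49 vs Lib285: 8
The smallest is 2, between Lib96 and Lib79.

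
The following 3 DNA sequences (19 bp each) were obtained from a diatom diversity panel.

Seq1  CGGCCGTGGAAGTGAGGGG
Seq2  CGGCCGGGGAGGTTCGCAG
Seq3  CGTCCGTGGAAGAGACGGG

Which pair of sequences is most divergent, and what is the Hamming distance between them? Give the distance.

9

Pairwise Hamming distances:
  Seq1 vs Seq2: 6
  Seq1 vs Seq3: 3
  Seq2 vs Seq3: 9
The largest is 9, between Seq2 and Seq3.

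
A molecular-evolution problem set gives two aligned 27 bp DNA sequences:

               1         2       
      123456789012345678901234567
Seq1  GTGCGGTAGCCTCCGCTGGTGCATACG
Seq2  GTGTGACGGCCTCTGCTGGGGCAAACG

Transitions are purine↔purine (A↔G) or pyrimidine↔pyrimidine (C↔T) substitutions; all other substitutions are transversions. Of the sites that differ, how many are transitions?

5

Differing sites — 4:C/T (Ti); 6:G/A (Ti); 7:T/C (Ti); 8:A/G (Ti); 14:C/T (Ti); 20:T/G (Tv); 24:T/A (Tv).
Of the 7 differences, 5 transitions and 2 transversions, so the answer is 5.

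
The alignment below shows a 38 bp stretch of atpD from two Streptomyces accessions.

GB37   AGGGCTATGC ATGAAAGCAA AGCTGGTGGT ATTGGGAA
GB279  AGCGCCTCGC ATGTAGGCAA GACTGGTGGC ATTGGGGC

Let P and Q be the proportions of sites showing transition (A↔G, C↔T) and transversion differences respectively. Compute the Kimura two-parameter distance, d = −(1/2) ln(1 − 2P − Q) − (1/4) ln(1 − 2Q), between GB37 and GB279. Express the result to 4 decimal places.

Differing sites — 3:G/C (Tv); 6:T/C (Ti); 7:A/T (Tv); 8:T/C (Ti); 14:A/T (Tv); 16:A/G (Ti); 21:A/G (Ti); 22:G/A (Ti); 30:T/C (Ti); 37:A/G (Ti); 38:A/C (Tv).
Of the 11 differences, 7 transitions and 4 transversions over 38 sites: P = 7/38 = 0.184211, Q = 4/38 = 0.105263.
d = −0.5·ln(0.526315) − 0.25·ln(0.789474) = −0.5·(-0.641855) − 0.25·(-0.236388) = 0.3800.

0.3800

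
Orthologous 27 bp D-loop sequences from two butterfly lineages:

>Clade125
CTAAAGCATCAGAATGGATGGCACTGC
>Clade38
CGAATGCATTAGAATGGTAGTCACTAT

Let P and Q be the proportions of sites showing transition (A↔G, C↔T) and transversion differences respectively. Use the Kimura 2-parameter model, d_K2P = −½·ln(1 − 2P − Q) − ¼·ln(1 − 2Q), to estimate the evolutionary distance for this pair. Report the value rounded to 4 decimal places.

Differing sites — 2:T/G (Tv); 5:A/T (Tv); 10:C/T (Ti); 18:A/T (Tv); 19:T/A (Tv); 21:G/T (Tv); 26:G/A (Ti); 27:C/T (Ti).
Of the 8 differences, 3 transitions and 5 transversions over 27 sites: P = 3/27 = 0.111111, Q = 5/27 = 0.185185.
d = −0.5·ln(0.592593) − 0.25·ln(0.629630) = −0.5·(-0.523247) − 0.25·(-0.462623) = 0.3773.

0.3773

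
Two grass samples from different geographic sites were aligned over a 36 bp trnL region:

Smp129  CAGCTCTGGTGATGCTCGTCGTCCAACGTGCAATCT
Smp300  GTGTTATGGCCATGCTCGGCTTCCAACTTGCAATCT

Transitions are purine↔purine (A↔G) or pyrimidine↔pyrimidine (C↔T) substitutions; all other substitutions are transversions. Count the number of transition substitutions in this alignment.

2

Mismatches occur at site 1 (C/G, transversion), site 2 (A/T, transversion), site 4 (C/T, transition), site 6 (C/A, transversion), site 10 (T/C, transition), site 11 (G/C, transversion), site 19 (T/G, transversion), site 21 (G/T, transversion), site 28 (G/T, transversion).
Of the 9 differences, 2 transitions and 7 transversions, so the answer is 2.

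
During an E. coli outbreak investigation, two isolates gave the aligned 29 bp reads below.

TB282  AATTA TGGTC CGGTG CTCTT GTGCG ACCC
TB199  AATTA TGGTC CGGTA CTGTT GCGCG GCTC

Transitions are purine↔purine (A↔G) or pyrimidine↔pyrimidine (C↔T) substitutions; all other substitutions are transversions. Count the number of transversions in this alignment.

Mismatches occur at site 15 (G↔A, transition), site 18 (C↔G, transversion), site 22 (T↔C, transition), site 26 (A↔G, transition), site 28 (C↔T, transition).
Of the 5 differences, 4 transitions and 1 transversion, so the answer is 1.

1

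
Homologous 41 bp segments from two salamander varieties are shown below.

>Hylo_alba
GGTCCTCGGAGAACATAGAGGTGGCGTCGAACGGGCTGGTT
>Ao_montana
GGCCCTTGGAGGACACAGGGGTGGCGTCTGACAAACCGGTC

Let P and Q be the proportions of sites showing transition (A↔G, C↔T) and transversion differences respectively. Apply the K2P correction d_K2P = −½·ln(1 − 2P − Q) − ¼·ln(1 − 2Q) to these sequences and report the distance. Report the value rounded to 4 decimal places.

0.4241

Differing sites — 3:T/C (Ti); 7:C/T (Ti); 12:A/G (Ti); 16:T/C (Ti); 19:A/G (Ti); 29:G/T (Tv); 30:A/G (Ti); 33:G/A (Ti); 34:G/A (Ti); 35:G/A (Ti); 37:T/C (Ti); 41:T/C (Ti).
Of the 12 differences, 11 transitions and 1 transversion over 41 sites: P = 11/41 = 0.268293, Q = 1/41 = 0.024390.
d = −0.5·ln(0.439024) − 0.25·ln(0.951220) = −0.5·(-0.823201) − 0.25·(-0.050010) = 0.4241.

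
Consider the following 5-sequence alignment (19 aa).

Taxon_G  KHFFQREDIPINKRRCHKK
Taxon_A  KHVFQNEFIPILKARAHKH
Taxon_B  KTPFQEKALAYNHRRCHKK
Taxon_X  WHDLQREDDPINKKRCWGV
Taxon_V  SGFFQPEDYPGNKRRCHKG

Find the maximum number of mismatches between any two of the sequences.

Pairwise Hamming distances:
  Taxon_G vs Taxon_A: 7
  Taxon_G vs Taxon_B: 9
  Taxon_G vs Taxon_X: 8
  Taxon_G vs Taxon_V: 6
  Taxon_A vs Taxon_B: 13
  Taxon_A vs Taxon_X: 12
  Taxon_A vs Taxon_V: 11
  Taxon_B vs Taxon_X: 15
  Taxon_B vs Taxon_V: 11
  Taxon_X vs Taxon_V: 11
The largest is 15, between Taxon_B and Taxon_X.

15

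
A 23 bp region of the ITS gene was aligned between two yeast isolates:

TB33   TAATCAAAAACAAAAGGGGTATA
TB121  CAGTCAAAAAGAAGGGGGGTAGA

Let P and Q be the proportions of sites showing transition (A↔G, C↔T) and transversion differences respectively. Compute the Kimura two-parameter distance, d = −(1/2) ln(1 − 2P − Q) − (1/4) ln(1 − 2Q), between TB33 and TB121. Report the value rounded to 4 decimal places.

0.3330

Differing sites — 1:T/C (Ti); 3:A/G (Ti); 11:C/G (Tv); 14:A/G (Ti); 15:A/G (Ti); 22:T/G (Tv).
Of the 6 differences, 4 transitions and 2 transversions over 23 sites: P = 4/23 = 0.173913, Q = 2/23 = 0.086957.
d = −0.5·ln(0.565217) − 0.25·ln(0.826086) = −0.5·(-0.570546) − 0.25·(-0.191056) = 0.3330.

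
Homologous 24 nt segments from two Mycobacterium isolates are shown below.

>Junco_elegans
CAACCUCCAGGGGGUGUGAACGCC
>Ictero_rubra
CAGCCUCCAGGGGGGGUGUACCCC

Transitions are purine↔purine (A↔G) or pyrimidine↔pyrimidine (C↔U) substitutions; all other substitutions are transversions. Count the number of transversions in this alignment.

Mismatches occur at site 3 (A/G, transition), site 15 (U/G, transversion), site 19 (A/U, transversion), site 22 (G/C, transversion).
Of the 4 differences, 1 transition and 3 transversions, so the answer is 3.

3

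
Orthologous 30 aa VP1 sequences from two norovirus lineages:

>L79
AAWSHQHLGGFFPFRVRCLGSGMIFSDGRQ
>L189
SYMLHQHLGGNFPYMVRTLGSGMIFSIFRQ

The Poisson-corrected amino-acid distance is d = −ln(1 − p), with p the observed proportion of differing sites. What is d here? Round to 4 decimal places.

Mismatches occur at site 1 (A↔S), site 2 (A↔Y), site 3 (W↔M), site 4 (S↔L), site 11 (F↔N), site 14 (F↔Y), site 15 (R↔M), site 18 (C↔T), site 27 (D↔I), site 28 (G↔F).
p = 10/30 = 0.333333.
d = −ln(1 − 0.333333) = −ln(0.666667) = 0.4055.

0.4055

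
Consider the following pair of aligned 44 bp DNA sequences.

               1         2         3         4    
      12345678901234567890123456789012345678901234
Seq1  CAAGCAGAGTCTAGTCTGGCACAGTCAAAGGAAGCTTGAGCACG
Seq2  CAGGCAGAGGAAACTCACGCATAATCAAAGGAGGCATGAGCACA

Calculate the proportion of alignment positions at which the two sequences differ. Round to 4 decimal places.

0.2727

The sequences differ at positions 3 (A/G), 10 (T/G), 11 (C/A), 12 (T/A), 14 (G/C), 17 (T/A), 18 (G/C), 22 (C/T), 24 (G/A), 33 (A/G), 36 (T/A), 44 (G/A).
There are 12 differences over 44 sites, so p = 12/44 = 0.2727.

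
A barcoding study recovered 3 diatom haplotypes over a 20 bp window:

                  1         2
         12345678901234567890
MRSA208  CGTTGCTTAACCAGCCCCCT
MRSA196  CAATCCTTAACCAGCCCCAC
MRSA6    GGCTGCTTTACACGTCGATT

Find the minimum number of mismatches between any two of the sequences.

5

Pairwise Hamming distances:
  MRSA208 vs MRSA196: 5
  MRSA208 vs MRSA6: 9
  MRSA196 vs MRSA6: 12
The smallest is 5, between MRSA208 and MRSA196.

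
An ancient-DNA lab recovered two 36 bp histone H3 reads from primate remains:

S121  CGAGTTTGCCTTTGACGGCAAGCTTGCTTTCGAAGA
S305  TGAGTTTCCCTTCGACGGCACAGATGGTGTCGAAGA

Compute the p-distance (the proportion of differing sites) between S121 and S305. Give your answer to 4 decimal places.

Differing sites — 1:C/T; 8:G/C; 13:T/C; 21:A/C; 22:G/A; 23:C/G; 24:T/A; 27:C/G; 29:T/G.
There are 9 differences over 36 sites, so p = 9/36 = 0.2500.

0.2500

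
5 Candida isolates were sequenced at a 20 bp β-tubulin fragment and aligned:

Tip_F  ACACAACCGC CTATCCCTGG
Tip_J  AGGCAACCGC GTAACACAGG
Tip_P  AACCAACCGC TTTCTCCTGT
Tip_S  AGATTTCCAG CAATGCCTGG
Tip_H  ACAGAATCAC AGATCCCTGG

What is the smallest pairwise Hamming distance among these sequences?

Pairwise Hamming distances:
  Tip_F vs Tip_J: 6
  Tip_F vs Tip_P: 7
  Tip_F vs Tip_S: 8
  Tip_F vs Tip_H: 5
  Tip_J vs Tip_P: 9
  Tip_J vs Tip_S: 12
  Tip_J vs Tip_H: 10
  Tip_P vs Tip_S: 13
  Tip_P vs Tip_H: 11
  Tip_S vs Tip_H: 9
The smallest is 5, between Tip_F and Tip_H.

5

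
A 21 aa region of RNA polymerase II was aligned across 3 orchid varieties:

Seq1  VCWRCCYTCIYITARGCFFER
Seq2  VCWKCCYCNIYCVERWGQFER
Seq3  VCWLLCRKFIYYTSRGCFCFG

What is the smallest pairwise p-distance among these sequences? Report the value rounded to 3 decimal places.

0.429

Pairwise Hamming distances:
  Seq1 vs Seq2: 9
  Seq1 vs Seq3: 10
  Seq2 vs Seq3: 14
The smallest is 9 mismatches, between Seq1 and Seq2; p = 9/21 = 0.429.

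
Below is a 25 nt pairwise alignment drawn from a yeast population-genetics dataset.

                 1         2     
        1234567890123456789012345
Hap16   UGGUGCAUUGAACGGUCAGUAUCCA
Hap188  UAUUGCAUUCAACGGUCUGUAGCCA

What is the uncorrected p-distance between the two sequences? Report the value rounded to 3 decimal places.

Mismatches occur at site 2 (G↔A), site 3 (G↔U), site 10 (G↔C), site 18 (A↔U), site 22 (U↔G).
There are 5 differences over 25 sites, so p = 5/25 = 0.200.

0.200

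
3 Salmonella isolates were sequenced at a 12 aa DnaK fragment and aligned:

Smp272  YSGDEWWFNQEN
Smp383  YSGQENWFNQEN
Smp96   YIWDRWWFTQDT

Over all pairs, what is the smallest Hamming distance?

2

Pairwise Hamming distances:
  Smp272 vs Smp383: 2
  Smp272 vs Smp96: 6
  Smp383 vs Smp96: 8
The smallest is 2, between Smp272 and Smp383.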